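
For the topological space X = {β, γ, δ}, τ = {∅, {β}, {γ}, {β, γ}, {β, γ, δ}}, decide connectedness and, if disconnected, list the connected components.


(X, τ) is connected.

Find clopen sets (U ∈ τ with X ∖ U ∈ τ):
  U = ∅, X ∖ U = {β, γ, δ} — both open, so U is clopen.
  U = {β, γ, δ}, X ∖ U = ∅ — both open, so U is clopen.
Only trivial clopens (∅ and X) exist, so (X, τ) is connected.
Compute connected components by grouping points that agree on all clopens:
  component: {β, γ, δ}


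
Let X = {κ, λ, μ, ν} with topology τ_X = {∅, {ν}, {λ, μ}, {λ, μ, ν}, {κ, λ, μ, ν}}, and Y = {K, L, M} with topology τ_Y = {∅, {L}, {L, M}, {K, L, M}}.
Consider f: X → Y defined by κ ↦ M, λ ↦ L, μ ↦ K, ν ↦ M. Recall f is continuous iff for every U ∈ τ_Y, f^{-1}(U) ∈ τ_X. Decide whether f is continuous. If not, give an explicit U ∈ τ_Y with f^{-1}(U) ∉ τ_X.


f is NOT continuous.

Compute f^{-1}(U) for each U ∈ τ_Y:
  U = ∅: f^{-1}(U) = ∅ ∈ τ_X ✓.
  U = {L}: f^{-1}(U) = {λ} ∉ τ_X ✗.
  U = {L, M}: f^{-1}(U) = {κ, λ, ν} ∉ τ_X ✗.
  U = {K, L, M}: f^{-1}(U) = {κ, λ, μ, ν} ∈ τ_X ✓.
Found U = {L} with f^{-1}(U) = {λ} not in τ_X. Therefore f is NOT continuous.


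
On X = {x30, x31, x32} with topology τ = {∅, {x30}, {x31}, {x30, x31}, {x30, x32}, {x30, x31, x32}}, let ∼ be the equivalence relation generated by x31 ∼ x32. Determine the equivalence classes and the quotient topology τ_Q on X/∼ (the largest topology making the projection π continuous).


X/∼ = {[x30], [x31=x32]}; |τ_Q| = 3.

Equivalence classes: [x30], [x31=x32].
Quotient map π: X → X/∼ sends x30 ↦ [x30], x31 ↦ [x31=x32], x32 ↦ [x31=x32].
For each subset V ⊆ X/∼, compute π^{-1}(V) ⊆ X and check whether π^{-1}(V) ∈ τ. V is open in τ_Q iff π^{-1}(V) ∈ τ.
  V = {}: π^{-1}(V) = ∅ ∈ τ ✓.
  V = {[x30]}: π^{-1}(V) = {x30} ∈ τ ✓.
  V = {[x31=x32]}: π^{-1}(V) = {x31, x32} ∉ τ ✗.
  V = {[x30], [x31=x32]}: π^{-1}(V) = {x30, x31, x32} ∈ τ ✓.
Open sets in the quotient: τ_Q = {{}, {[x30]}, {[x30], [x31=x32]}} (3 elements).


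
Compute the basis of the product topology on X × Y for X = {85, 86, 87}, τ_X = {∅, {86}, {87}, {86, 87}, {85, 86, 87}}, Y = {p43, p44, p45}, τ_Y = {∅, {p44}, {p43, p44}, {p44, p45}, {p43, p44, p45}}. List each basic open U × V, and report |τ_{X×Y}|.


Basis B = {∅ × ∅, {86} × {p44}, {87} × {p44}, {86} × {p43, p44}, {86} × {p44, p45}, {86, 87} × {p44}, {87} × {p43, p44}, {87} × {p44, p45}, {85, 86, 87} × {p44}, {86} × {p43, p44, p45}, {87} × {p43, p44, p45}, {86, 87} × {p43, p44}, {86, 87} × {p44, p45}, {85, 86, 87} × {p43, p44}, {85, 86, 87} × {p44, p45}, {86, 87} × {p43, p44, p45}, {85, 86, 87} × {p43, p44, p45}}; |τ_{X×Y}| = 50.

Enumerate products U × V with U ∈ τ_X, V ∈ τ_Y (deduplicated):
  ∅ × ∅ = {} (∅)
  {86} × {p44} = {(86,p44)}
  {87} × {p44} = {(87,p44)}
  {86} × {p43, p44} = {(86,p43), (86,p44)}
  {86} × {p44, p45} = {(86,p44), (86,p45)}
  {86, 87} × {p44} = {(86,p44), (87,p44)}
  {87} × {p43, p44} = {(87,p43), (87,p44)}
  {87} × {p44, p45} = {(87,p44), (87,p45)}
  {85, 86, 87} × {p44} = {(85,p44), (86,p44), (87,p44)}
  {86} × {p43, p44, p45} = {(86,p43), (86,p44), (86,p45)}
  {87} × {p43, p44, p45} = {(87,p43), (87,p44), (87,p45)}
  {86, 87} × {p43, p44} = {(86,p43), (86,p44), (87,p43), (87,p44)}
  {86, 87} × {p44, p45} = {(86,p44), (86,p45), (87,p44), (87,p45)}
  {85, 86, 87} × {p43, p44} = {(85,p43), (85,p44), (86,p43), (86,p44), (87,p43), (87,p44)}
  {85, 86, 87} × {p44, p45} = {(85,p44), (85,p45), (86,p44), (86,p45), (87,p44), (87,p45)}
  {86, 87} × {p43, p44, p45} = {(86,p43), (86,p44), (86,p45), (87,p43), (87,p44), (87,p45)}
  {85, 86, 87} × {p43, p44, p45} = {(85,p43), (85,p44), (85,p45), (86,p43), (86,p44), (86,p45), (87,p43), (87,p44), (87,p45)}
These 17 distinct sets form the basis B.
Close under arbitrary unions to get τ_{X×Y}; counting gives |τ_{X×Y}| = 50.


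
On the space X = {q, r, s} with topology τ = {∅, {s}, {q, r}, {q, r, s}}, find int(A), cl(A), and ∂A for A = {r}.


int(A) = ∅, cl(A) = {q, r}, ∂A = {q, r}.

Closed sets in (X, τ) are complements of opens:
  closed(X, τ) = {∅, {s}, {q, r}, {q, r, s}}.
int(A) = ⋃ {U ∈ τ : U ⊆ A}. Opens contained in A: ∅.
Taking the union of these: int(A) = ∅.
cl(A) = ⋂ {C closed : A ⊆ C}. Closed sets containing A: {q, r}, {q, r, s}.
Intersecting these: cl(A) = {q, r}.
∂A = cl(A) ∖ int(A) = {q, r} ∖ ∅ = {q, r}.


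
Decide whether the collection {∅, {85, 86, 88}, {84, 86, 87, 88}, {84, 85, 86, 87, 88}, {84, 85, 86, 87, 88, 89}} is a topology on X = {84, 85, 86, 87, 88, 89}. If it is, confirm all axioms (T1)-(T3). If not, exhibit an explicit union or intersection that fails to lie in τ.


τ is NOT a topology on X.

Axiom (T1): ∅ ∈ τ? Yes; X ∈ τ? Yes.
Axiom (T2/T3): check pairwise unions and intersections of members of τ.
Counterexample for (T3): {85, 86, 88} ∩ {84, 86, 87, 88} = {86, 88} ∉ τ. Therefore τ is NOT a topology.


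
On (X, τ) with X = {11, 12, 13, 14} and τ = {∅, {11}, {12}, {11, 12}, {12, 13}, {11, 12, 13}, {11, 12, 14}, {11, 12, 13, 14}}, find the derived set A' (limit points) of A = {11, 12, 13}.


A' = {13, 14}

For each x ∈ X, list the open sets U ∈ τ with x ∈ U, then check whether U ∩ (A ∖ {x}) ≠ ∅ for every such U.
  x = 11: open {11} ∋ x has {11} ∩ (A ∖ {11}) = ∅, so x is NOT a limit point.
  x = 12: open {12} ∋ x has {12} ∩ (A ∖ {12}) = ∅, so x is NOT a limit point.
  x = 13: opens ∋ x are {12, 13}, {11, 12, 13}, {11, 12, 13, 14}; each meets A ∖ {13}, so x IS a limit point.
  x = 14: opens ∋ x are {11, 12, 14}, {11, 12, 13, 14}; each meets A ∖ {14}, so x IS a limit point.
Collecting: A' = {13, 14}.


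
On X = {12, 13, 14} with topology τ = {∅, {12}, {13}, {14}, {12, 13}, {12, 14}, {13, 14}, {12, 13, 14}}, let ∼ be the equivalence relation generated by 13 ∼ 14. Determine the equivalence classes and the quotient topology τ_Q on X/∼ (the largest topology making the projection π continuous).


X/∼ = {[12], [13=14]}; |τ_Q| = 4.

Equivalence classes: [12], [13=14].
Quotient map π: X → X/∼ sends 12 ↦ [12], 13 ↦ [13=14], 14 ↦ [13=14].
For each subset V ⊆ X/∼, compute π^{-1}(V) ⊆ X and check whether π^{-1}(V) ∈ τ. V is open in τ_Q iff π^{-1}(V) ∈ τ.
  V = {}: π^{-1}(V) = ∅ ∈ τ ✓.
  V = {[12]}: π^{-1}(V) = {12} ∈ τ ✓.
  V = {[13=14]}: π^{-1}(V) = {13, 14} ∈ τ ✓.
  V = {[12], [13=14]}: π^{-1}(V) = {12, 13, 14} ∈ τ ✓.
Open sets in the quotient: τ_Q = {{}, {[12]}, {[13=14]}, {[12], [13=14]}} (4 elements).


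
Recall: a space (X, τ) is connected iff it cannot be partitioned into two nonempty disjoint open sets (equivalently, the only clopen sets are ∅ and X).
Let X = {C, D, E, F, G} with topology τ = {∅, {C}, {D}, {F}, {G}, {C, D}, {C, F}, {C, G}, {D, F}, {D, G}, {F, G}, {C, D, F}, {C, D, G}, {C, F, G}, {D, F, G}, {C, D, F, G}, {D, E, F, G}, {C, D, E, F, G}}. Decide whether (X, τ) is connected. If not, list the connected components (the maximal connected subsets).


(X, τ) is disconnected; components = [{C}, {D, E, F, G}].

Find clopen sets (U ∈ τ with X ∖ U ∈ τ):
  U = ∅, X ∖ U = {C, D, E, F, G} — both open, so U is clopen.
  U = {C}, X ∖ U = {D, E, F, G} — both open, so U is clopen.
  U = {D, E, F, G}, X ∖ U = {C} — both open, so U is clopen.
  U = {C, D, E, F, G}, X ∖ U = ∅ — both open, so U is clopen.
Nontrivial clopen(s) exist: e.g. {C}. So (X, τ) is disconnected.
Compute connected components by grouping points that agree on all clopens:
  component: {C}
  component: {D, E, F, G}


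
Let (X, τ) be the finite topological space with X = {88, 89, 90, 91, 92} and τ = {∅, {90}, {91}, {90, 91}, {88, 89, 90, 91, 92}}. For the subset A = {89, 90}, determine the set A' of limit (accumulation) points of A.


A' = {88, 89, 92}

For each x ∈ X, list the open sets U ∈ τ with x ∈ U, then check whether U ∩ (A ∖ {x}) ≠ ∅ for every such U.
  x = 88: opens ∋ x are {88, 89, 90, 91, 92}; each meets A ∖ {88}, so x IS a limit point.
  x = 89: opens ∋ x are {88, 89, 90, 91, 92}; each meets A ∖ {89}, so x IS a limit point.
  x = 90: open {90} ∋ x has {90} ∩ (A ∖ {90}) = ∅, so x is NOT a limit point.
  x = 91: open {91} ∋ x has {91} ∩ (A ∖ {91}) = ∅, so x is NOT a limit point.
  x = 92: opens ∋ x are {88, 89, 90, 91, 92}; each meets A ∖ {92}, so x IS a limit point.
Collecting: A' = {88, 89, 92}.


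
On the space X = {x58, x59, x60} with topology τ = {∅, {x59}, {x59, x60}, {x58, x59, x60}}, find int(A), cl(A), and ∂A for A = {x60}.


int(A) = ∅, cl(A) = {x58, x60}, ∂A = {x58, x60}.

Closed sets in (X, τ) are complements of opens:
  closed(X, τ) = {∅, {x58}, {x58, x60}, {x58, x59, x60}}.
int(A) = ⋃ {U ∈ τ : U ⊆ A}. Opens contained in A: ∅.
Taking the union of these: int(A) = ∅.
cl(A) = ⋂ {C closed : A ⊆ C}. Closed sets containing A: {x58, x60}, {x58, x59, x60}.
Intersecting these: cl(A) = {x58, x60}.
∂A = cl(A) ∖ int(A) = {x58, x60} ∖ ∅ = {x58, x60}.


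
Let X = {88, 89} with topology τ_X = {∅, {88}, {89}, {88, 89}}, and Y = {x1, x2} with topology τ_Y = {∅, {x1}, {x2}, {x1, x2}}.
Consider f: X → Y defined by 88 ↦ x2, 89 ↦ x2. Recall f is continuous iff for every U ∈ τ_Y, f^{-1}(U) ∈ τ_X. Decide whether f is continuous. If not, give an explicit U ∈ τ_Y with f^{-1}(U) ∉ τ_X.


f IS continuous.

Compute f^{-1}(U) for each U ∈ τ_Y:
  U = ∅: f^{-1}(U) = ∅ ∈ τ_X ✓.
  U = {x1}: f^{-1}(U) = ∅ ∈ τ_X ✓.
  U = {x2}: f^{-1}(U) = {88, 89} ∈ τ_X ✓.
  U = {x1, x2}: f^{-1}(U) = {88, 89} ∈ τ_X ✓.
Every preimage lies in τ_X, so f IS continuous.


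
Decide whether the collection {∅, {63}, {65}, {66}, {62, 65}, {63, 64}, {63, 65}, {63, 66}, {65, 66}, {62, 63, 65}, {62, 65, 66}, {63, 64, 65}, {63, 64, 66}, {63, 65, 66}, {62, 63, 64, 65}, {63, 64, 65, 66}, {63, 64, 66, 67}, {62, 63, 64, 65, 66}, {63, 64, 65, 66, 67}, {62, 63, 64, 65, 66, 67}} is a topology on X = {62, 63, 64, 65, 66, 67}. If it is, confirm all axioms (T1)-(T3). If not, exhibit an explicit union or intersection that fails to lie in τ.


τ is NOT a topology on X.

Axiom (T1): ∅ ∈ τ? Yes; X ∈ τ? Yes.
Axiom (T2/T3): check pairwise unions and intersections of members of τ.
Counterexample for (T2): {63} ∪ {62, 65, 66} = {62, 63, 65, 66} ∉ τ. Therefore τ is NOT a topology.


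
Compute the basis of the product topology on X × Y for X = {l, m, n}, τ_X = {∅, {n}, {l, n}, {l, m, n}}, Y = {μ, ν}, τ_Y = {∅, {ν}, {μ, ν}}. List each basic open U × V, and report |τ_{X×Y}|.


Basis B = {∅ × ∅, {n} × {ν}, {l, n} × {ν}, {n} × {μ, ν}, {l, m, n} × {ν}, {l, n} × {μ, ν}, {l, m, n} × {μ, ν}}; |τ_{X×Y}| = 10.

Enumerate products U × V with U ∈ τ_X, V ∈ τ_Y (deduplicated):
  ∅ × ∅ = {} (∅)
  {n} × {ν} = {(n,ν)}
  {l, n} × {ν} = {(l,ν), (n,ν)}
  {n} × {μ, ν} = {(n,μ), (n,ν)}
  {l, m, n} × {ν} = {(l,ν), (m,ν), (n,ν)}
  {l, n} × {μ, ν} = {(l,μ), (l,ν), (n,μ), (n,ν)}
  {l, m, n} × {μ, ν} = {(l,μ), (l,ν), (m,μ), (m,ν), (n,μ), (n,ν)}
These 7 distinct sets form the basis B.
Close under arbitrary unions to get τ_{X×Y}; counting gives |τ_{X×Y}| = 10.


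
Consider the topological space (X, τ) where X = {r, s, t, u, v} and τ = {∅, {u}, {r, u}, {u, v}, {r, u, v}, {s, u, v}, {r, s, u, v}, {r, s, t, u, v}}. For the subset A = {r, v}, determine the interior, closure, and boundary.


int(A) = ∅, cl(A) = {r, s, t, v}, ∂A = {r, s, t, v}.

Closed sets in (X, τ) are complements of opens:
  closed(X, τ) = {∅, {t}, {r, t}, {s, t}, {r, s, t}, {s, t, v}, {r, s, t, v}, {r, s, t, u, v}}.
int(A) = ⋃ {U ∈ τ : U ⊆ A}. Opens contained in A: ∅.
Taking the union of these: int(A) = ∅.
cl(A) = ⋂ {C closed : A ⊆ C}. Closed sets containing A: {r, s, t, v}, {r, s, t, u, v}.
Intersecting these: cl(A) = {r, s, t, v}.
∂A = cl(A) ∖ int(A) = {r, s, t, v} ∖ ∅ = {r, s, t, v}.


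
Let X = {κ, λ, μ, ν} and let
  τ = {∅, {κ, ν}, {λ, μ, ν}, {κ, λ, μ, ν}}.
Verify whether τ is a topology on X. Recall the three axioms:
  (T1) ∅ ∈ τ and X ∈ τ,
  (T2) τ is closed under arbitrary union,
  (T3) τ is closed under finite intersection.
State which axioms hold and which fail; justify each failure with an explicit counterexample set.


τ is NOT a topology on X.

Axiom (T1): ∅ ∈ τ? Yes; X ∈ τ? Yes.
Axiom (T2/T3): check pairwise unions and intersections of members of τ.
Counterexample for (T3): {κ, ν} ∩ {λ, μ, ν} = {ν} ∉ τ. Therefore τ is NOT a topology.


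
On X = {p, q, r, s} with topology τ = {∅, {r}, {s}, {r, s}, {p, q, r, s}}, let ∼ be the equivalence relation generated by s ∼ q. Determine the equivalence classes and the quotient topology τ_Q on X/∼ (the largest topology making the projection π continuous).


X/∼ = {[p], [q=s], [r]}; |τ_Q| = 3.

Equivalence classes: [p], [q=s], [r].
Quotient map π: X → X/∼ sends p ↦ [p], q ↦ [q=s], r ↦ [r], s ↦ [q=s].
For each subset V ⊆ X/∼, compute π^{-1}(V) ⊆ X and check whether π^{-1}(V) ∈ τ. V is open in τ_Q iff π^{-1}(V) ∈ τ.
  V = {}: π^{-1}(V) = ∅ ∈ τ ✓.
  V = {[p]}: π^{-1}(V) = {p} ∉ τ ✗.
  V = {[q=s]}: π^{-1}(V) = {q, s} ∉ τ ✗.
  V = {[p], [q=s]}: π^{-1}(V) = {p, q, s} ∉ τ ✗.
  V = {[r]}: π^{-1}(V) = {r} ∈ τ ✓.
  V = {[p], [r]}: π^{-1}(V) = {p, r} ∉ τ ✗.
  V = {[q=s], [r]}: π^{-1}(V) = {q, r, s} ∉ τ ✗.
  V = {[p], [q=s], [r]}: π^{-1}(V) = {p, q, r, s} ∈ τ ✓.
Open sets in the quotient: τ_Q = {{}, {[r]}, {[p], [q=s], [r]}} (3 elements).


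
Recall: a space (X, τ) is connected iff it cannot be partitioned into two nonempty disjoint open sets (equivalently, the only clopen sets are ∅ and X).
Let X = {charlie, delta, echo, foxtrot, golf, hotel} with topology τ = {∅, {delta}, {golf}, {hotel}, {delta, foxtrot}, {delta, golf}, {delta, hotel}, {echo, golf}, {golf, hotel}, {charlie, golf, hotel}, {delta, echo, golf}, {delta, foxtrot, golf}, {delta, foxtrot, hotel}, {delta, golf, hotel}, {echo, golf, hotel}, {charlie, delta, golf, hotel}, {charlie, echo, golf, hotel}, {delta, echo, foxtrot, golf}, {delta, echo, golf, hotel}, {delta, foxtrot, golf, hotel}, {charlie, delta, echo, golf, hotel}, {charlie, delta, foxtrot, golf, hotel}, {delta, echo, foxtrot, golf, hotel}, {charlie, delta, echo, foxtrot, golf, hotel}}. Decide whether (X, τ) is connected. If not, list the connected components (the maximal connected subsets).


(X, τ) is disconnected; components = [{delta, foxtrot}, {charlie, echo, golf, hotel}].

Find clopen sets (U ∈ τ with X ∖ U ∈ τ):
  U = ∅, X ∖ U = {charlie, delta, echo, foxtrot, golf, hotel} — both open, so U is clopen.
  U = {delta, foxtrot}, X ∖ U = {charlie, echo, golf, hotel} — both open, so U is clopen.
  U = {charlie, echo, golf, hotel}, X ∖ U = {delta, foxtrot} — both open, so U is clopen.
  U = {charlie, delta, echo, foxtrot, golf, hotel}, X ∖ U = ∅ — both open, so U is clopen.
Nontrivial clopen(s) exist: e.g. {charlie, echo, golf, hotel}. So (X, τ) is disconnected.
Compute connected components by grouping points that agree on all clopens:
  component: {delta, foxtrot}
  component: {charlie, echo, golf, hotel}


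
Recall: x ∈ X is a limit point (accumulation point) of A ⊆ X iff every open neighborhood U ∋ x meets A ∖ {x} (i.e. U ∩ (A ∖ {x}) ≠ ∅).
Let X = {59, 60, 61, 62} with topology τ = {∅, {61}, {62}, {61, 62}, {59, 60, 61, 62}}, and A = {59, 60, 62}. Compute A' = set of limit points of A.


A' = {59, 60}

For each x ∈ X, list the open sets U ∈ τ with x ∈ U, then check whether U ∩ (A ∖ {x}) ≠ ∅ for every such U.
  x = 59: opens ∋ x are {59, 60, 61, 62}; each meets A ∖ {59}, so x IS a limit point.
  x = 60: opens ∋ x are {59, 60, 61, 62}; each meets A ∖ {60}, so x IS a limit point.
  x = 61: open {61} ∋ x has {61} ∩ (A ∖ {61}) = ∅, so x is NOT a limit point.
  x = 62: open {62} ∋ x has {62} ∩ (A ∖ {62}) = ∅, so x is NOT a limit point.
Collecting: A' = {59, 60}.


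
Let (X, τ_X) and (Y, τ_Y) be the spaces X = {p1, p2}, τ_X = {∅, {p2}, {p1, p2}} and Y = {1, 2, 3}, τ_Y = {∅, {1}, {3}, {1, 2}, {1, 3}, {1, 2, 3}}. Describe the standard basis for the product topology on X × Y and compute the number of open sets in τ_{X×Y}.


Basis B = {∅ × ∅, {p2} × {1}, {p2} × {3}, {p1, p2} × {1}, {p1, p2} × {3}, {p2} × {1, 2}, {p2} × {1, 3}, {p2} × {1, 2, 3}, {p1, p2} × {1, 2}, {p1, p2} × {1, 3}, {p1, p2} × {1, 2, 3}}; |τ_{X×Y}| = 18.

Enumerate products U × V with U ∈ τ_X, V ∈ τ_Y (deduplicated):
  ∅ × ∅ = {} (∅)
  {p2} × {1} = {(p2,1)}
  {p2} × {3} = {(p2,3)}
  {p1, p2} × {1} = {(p1,1), (p2,1)}
  {p1, p2} × {3} = {(p1,3), (p2,3)}
  {p2} × {1, 2} = {(p2,1), (p2,2)}
  {p2} × {1, 3} = {(p2,1), (p2,3)}
  {p2} × {1, 2, 3} = {(p2,1), (p2,2), (p2,3)}
  {p1, p2} × {1, 2} = {(p1,1), (p1,2), (p2,1), (p2,2)}
  {p1, p2} × {1, 3} = {(p1,1), (p1,3), (p2,1), (p2,3)}
  {p1, p2} × {1, 2, 3} = {(p1,1), (p1,2), (p1,3), (p2,1), (p2,2), (p2,3)}
These 11 distinct sets form the basis B.
Close under arbitrary unions to get τ_{X×Y}; counting gives |τ_{X×Y}| = 18.


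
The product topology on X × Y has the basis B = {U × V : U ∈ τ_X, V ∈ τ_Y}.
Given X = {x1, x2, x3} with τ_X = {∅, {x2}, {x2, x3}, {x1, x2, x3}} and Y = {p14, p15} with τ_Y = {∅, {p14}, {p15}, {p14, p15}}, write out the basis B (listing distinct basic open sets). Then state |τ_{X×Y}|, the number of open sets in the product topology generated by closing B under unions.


Basis B = {∅ × ∅, {x2} × {p14}, {x2} × {p15}, {x2} × {p14, p15}, {x2, x3} × {p14}, {x2, x3} × {p15}, {x1, x2, x3} × {p14}, {x1, x2, x3} × {p15}, {x2, x3} × {p14, p15}, {x1, x2, x3} × {p14, p15}}; |τ_{X×Y}| = 16.

Enumerate products U × V with U ∈ τ_X, V ∈ τ_Y (deduplicated):
  ∅ × ∅ = {} (∅)
  {x2} × {p14} = {(x2,p14)}
  {x2} × {p15} = {(x2,p15)}
  {x2} × {p14, p15} = {(x2,p14), (x2,p15)}
  {x2, x3} × {p14} = {(x2,p14), (x3,p14)}
  {x2, x3} × {p15} = {(x2,p15), (x3,p15)}
  {x1, x2, x3} × {p14} = {(x1,p14), (x2,p14), (x3,p14)}
  {x1, x2, x3} × {p15} = {(x1,p15), (x2,p15), (x3,p15)}
  {x2, x3} × {p14, p15} = {(x2,p14), (x2,p15), (x3,p14), (x3,p15)}
  {x1, x2, x3} × {p14, p15} = {(x1,p14), (x1,p15), (x2,p14), (x2,p15), (x3,p14), (x3,p15)}
These 10 distinct sets form the basis B.
Close under arbitrary unions to get τ_{X×Y}; counting gives |τ_{X×Y}| = 16.


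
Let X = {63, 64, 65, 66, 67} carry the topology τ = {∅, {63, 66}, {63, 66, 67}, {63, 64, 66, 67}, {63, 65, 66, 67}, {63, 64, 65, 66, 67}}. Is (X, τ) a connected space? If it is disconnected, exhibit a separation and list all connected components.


(X, τ) is connected.

Find clopen sets (U ∈ τ with X ∖ U ∈ τ):
  U = ∅, X ∖ U = {63, 64, 65, 66, 67} — both open, so U is clopen.
  U = {63, 64, 65, 66, 67}, X ∖ U = ∅ — both open, so U is clopen.
Only trivial clopens (∅ and X) exist, so (X, τ) is connected.
Compute connected components by grouping points that agree on all clopens:
  component: {63, 64, 65, 66, 67}


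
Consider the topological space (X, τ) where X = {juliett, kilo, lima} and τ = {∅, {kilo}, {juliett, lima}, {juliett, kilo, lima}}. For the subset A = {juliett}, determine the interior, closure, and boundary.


int(A) = ∅, cl(A) = {juliett, lima}, ∂A = {juliett, lima}.

Closed sets in (X, τ) are complements of opens:
  closed(X, τ) = {∅, {kilo}, {juliett, lima}, {juliett, kilo, lima}}.
int(A) = ⋃ {U ∈ τ : U ⊆ A}. Opens contained in A: ∅.
Taking the union of these: int(A) = ∅.
cl(A) = ⋂ {C closed : A ⊆ C}. Closed sets containing A: {juliett, lima}, {juliett, kilo, lima}.
Intersecting these: cl(A) = {juliett, lima}.
∂A = cl(A) ∖ int(A) = {juliett, lima} ∖ ∅ = {juliett, lima}.


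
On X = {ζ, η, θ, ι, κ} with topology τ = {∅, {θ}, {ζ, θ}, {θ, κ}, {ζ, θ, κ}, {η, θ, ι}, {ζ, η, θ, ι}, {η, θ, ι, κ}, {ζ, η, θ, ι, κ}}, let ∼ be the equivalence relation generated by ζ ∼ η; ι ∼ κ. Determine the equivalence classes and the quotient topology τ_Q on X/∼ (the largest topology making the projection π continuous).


X/∼ = {[ζ=η], [θ], [ι=κ]}; |τ_Q| = 3.

Equivalence classes: [ζ=η], [θ], [ι=κ].
Quotient map π: X → X/∼ sends ζ ↦ [ζ=η], η ↦ [ζ=η], θ ↦ [θ], ι ↦ [ι=κ], κ ↦ [ι=κ].
For each subset V ⊆ X/∼, compute π^{-1}(V) ⊆ X and check whether π^{-1}(V) ∈ τ. V is open in τ_Q iff π^{-1}(V) ∈ τ.
  V = {}: π^{-1}(V) = ∅ ∈ τ ✓.
  V = {[ζ=η]}: π^{-1}(V) = {ζ, η} ∉ τ ✗.
  V = {[θ]}: π^{-1}(V) = {θ} ∈ τ ✓.
  V = {[ζ=η], [θ]}: π^{-1}(V) = {ζ, η, θ} ∉ τ ✗.
  V = {[ι=κ]}: π^{-1}(V) = {ι, κ} ∉ τ ✗.
  V = {[ζ=η], [ι=κ]}: π^{-1}(V) = {ζ, η, ι, κ} ∉ τ ✗.
  V = {[θ], [ι=κ]}: π^{-1}(V) = {θ, ι, κ} ∉ τ ✗.
  V = {[ζ=η], [θ], [ι=κ]}: π^{-1}(V) = {ζ, η, θ, ι, κ} ∈ τ ✓.
Open sets in the quotient: τ_Q = {{}, {[θ]}, {[ζ=η], [θ], [ι=κ]}} (3 elements).


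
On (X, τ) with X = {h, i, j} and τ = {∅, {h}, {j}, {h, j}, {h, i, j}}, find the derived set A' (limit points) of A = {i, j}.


A' = {i}

For each x ∈ X, list the open sets U ∈ τ with x ∈ U, then check whether U ∩ (A ∖ {x}) ≠ ∅ for every such U.
  x = h: open {h} ∋ x has {h} ∩ (A ∖ {h}) = ∅, so x is NOT a limit point.
  x = i: opens ∋ x are {h, i, j}; each meets A ∖ {i}, so x IS a limit point.
  x = j: open {j} ∋ x has {j} ∩ (A ∖ {j}) = ∅, so x is NOT a limit point.
Collecting: A' = {i}.


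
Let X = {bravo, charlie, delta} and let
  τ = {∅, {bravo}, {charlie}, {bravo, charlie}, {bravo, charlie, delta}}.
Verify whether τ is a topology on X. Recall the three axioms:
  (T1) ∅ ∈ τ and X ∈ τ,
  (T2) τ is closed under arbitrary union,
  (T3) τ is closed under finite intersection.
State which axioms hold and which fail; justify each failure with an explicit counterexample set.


τ IS a topology on X.

Axiom (T1): ∅ ∈ τ? Yes; X ∈ τ? Yes.
Axiom (T2/T3): check pairwise unions and intersections of members of τ.
All pairwise intersections and unions checked — each lies in τ. Therefore τ satisfies (T1), (T2), (T3): it IS a topology on X.


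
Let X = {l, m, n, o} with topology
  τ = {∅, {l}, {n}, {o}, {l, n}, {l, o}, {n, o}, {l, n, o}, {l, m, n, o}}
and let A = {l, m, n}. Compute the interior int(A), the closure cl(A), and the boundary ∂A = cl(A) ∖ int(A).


int(A) = {l, n}, cl(A) = {l, m, n}, ∂A = {m}.

Closed sets in (X, τ) are complements of opens:
  closed(X, τ) = {∅, {m}, {l, m}, {m, n}, {m, o}, {l, m, n}, {l, m, o}, {m, n, o}, {l, m, n, o}}.
int(A) = ⋃ {U ∈ τ : U ⊆ A}. Opens contained in A: ∅, {l}, {n}, {l, n}.
Taking the union of these: int(A) = {l, n}.
cl(A) = ⋂ {C closed : A ⊆ C}. Closed sets containing A: {l, m, n}, {l, m, n, o}.
Intersecting these: cl(A) = {l, m, n}.
∂A = cl(A) ∖ int(A) = {l, m, n} ∖ {l, n} = {m}.


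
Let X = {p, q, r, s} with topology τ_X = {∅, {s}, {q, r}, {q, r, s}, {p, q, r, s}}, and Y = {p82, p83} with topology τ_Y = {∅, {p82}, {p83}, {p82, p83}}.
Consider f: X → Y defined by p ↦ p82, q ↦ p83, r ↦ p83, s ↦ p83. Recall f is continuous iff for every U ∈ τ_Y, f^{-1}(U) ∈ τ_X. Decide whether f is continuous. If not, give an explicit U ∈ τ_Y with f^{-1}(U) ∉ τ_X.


f is NOT continuous.

Compute f^{-1}(U) for each U ∈ τ_Y:
  U = ∅: f^{-1}(U) = ∅ ∈ τ_X ✓.
  U = {p82}: f^{-1}(U) = {p} ∉ τ_X ✗.
  U = {p83}: f^{-1}(U) = {q, r, s} ∈ τ_X ✓.
  U = {p82, p83}: f^{-1}(U) = {p, q, r, s} ∈ τ_X ✓.
Found U = {p82} with f^{-1}(U) = {p} not in τ_X. Therefore f is NOT continuous.


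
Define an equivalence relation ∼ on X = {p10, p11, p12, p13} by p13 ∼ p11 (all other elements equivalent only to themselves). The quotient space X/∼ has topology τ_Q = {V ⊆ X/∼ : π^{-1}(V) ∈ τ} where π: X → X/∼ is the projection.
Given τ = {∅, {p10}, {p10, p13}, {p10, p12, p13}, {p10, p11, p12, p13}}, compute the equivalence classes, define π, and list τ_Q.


X/∼ = {[p10], [p11=p13], [p12]}; |τ_Q| = 3.

Equivalence classes: [p10], [p11=p13], [p12].
Quotient map π: X → X/∼ sends p10 ↦ [p10], p11 ↦ [p11=p13], p12 ↦ [p12], p13 ↦ [p11=p13].
For each subset V ⊆ X/∼, compute π^{-1}(V) ⊆ X and check whether π^{-1}(V) ∈ τ. V is open in τ_Q iff π^{-1}(V) ∈ τ.
  V = {}: π^{-1}(V) = ∅ ∈ τ ✓.
  V = {[p10]}: π^{-1}(V) = {p10} ∈ τ ✓.
  V = {[p11=p13]}: π^{-1}(V) = {p11, p13} ∉ τ ✗.
  V = {[p10], [p11=p13]}: π^{-1}(V) = {p10, p11, p13} ∉ τ ✗.
  V = {[p12]}: π^{-1}(V) = {p12} ∉ τ ✗.
  V = {[p10], [p12]}: π^{-1}(V) = {p10, p12} ∉ τ ✗.
  V = {[p11=p13], [p12]}: π^{-1}(V) = {p11, p12, p13} ∉ τ ✗.
  V = {[p10], [p11=p13], [p12]}: π^{-1}(V) = {p10, p11, p12, p13} ∈ τ ✓.
Open sets in the quotient: τ_Q = {{}, {[p10]}, {[p10], [p11=p13], [p12]}} (3 elements).


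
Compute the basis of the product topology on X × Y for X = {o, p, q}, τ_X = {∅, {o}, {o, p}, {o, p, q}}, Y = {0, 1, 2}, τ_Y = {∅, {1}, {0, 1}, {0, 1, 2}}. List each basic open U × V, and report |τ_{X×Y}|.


Basis B = {∅ × ∅, {o} × {1}, {o} × {0, 1}, {o, p} × {1}, {o} × {0, 1, 2}, {o, p, q} × {1}, {o, p} × {0, 1}, {o, p} × {0, 1, 2}, {o, p, q} × {0, 1}, {o, p, q} × {0, 1, 2}}; |τ_{X×Y}| = 20.

Enumerate products U × V with U ∈ τ_X, V ∈ τ_Y (deduplicated):
  ∅ × ∅ = {} (∅)
  {o} × {1} = {(o,1)}
  {o} × {0, 1} = {(o,0), (o,1)}
  {o, p} × {1} = {(o,1), (p,1)}
  {o} × {0, 1, 2} = {(o,0), (o,1), (o,2)}
  {o, p, q} × {1} = {(o,1), (p,1), (q,1)}
  {o, p} × {0, 1} = {(o,0), (o,1), (p,0), (p,1)}
  {o, p} × {0, 1, 2} = {(o,0), (o,1), (o,2), (p,0), (p,1), (p,2)}
  {o, p, q} × {0, 1} = {(o,0), (o,1), (p,0), (p,1), (q,0), (q,1)}
  {o, p, q} × {0, 1, 2} = {(o,0), (o,1), (o,2), (p,0), (p,1), (p,2), (q,0), (q,1), (q,2)}
These 10 distinct sets form the basis B.
Close under arbitrary unions to get τ_{X×Y}; counting gives |τ_{X×Y}| = 20.


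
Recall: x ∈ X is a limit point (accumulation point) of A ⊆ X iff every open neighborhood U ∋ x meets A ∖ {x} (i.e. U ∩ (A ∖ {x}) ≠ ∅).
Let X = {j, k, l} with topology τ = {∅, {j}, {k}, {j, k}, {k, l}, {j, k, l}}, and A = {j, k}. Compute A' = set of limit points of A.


A' = {l}

For each x ∈ X, list the open sets U ∈ τ with x ∈ U, then check whether U ∩ (A ∖ {x}) ≠ ∅ for every such U.
  x = j: open {j} ∋ x has {j} ∩ (A ∖ {j}) = ∅, so x is NOT a limit point.
  x = k: open {k} ∋ x has {k} ∩ (A ∖ {k}) = ∅, so x is NOT a limit point.
  x = l: opens ∋ x are {k, l}, {j, k, l}; each meets A ∖ {l}, so x IS a limit point.
Collecting: A' = {l}.


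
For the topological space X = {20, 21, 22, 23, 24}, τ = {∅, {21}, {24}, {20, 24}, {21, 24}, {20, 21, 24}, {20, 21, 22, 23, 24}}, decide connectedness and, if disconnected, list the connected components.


(X, τ) is connected.

Find clopen sets (U ∈ τ with X ∖ U ∈ τ):
  U = ∅, X ∖ U = {20, 21, 22, 23, 24} — both open, so U is clopen.
  U = {20, 21, 22, 23, 24}, X ∖ U = ∅ — both open, so U is clopen.
Only trivial clopens (∅ and X) exist, so (X, τ) is connected.
Compute connected components by grouping points that agree on all clopens:
  component: {20, 21, 22, 23, 24}


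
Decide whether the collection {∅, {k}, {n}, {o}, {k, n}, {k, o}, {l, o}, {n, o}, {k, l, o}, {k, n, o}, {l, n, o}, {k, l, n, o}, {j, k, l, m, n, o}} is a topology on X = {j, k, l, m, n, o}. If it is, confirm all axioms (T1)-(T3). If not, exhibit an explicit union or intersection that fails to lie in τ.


τ IS a topology on X.

Axiom (T1): ∅ ∈ τ? Yes; X ∈ τ? Yes.
Axiom (T2/T3): check pairwise unions and intersections of members of τ.
All pairwise intersections and unions checked — each lies in τ. Therefore τ satisfies (T1), (T2), (T3): it IS a topology on X.


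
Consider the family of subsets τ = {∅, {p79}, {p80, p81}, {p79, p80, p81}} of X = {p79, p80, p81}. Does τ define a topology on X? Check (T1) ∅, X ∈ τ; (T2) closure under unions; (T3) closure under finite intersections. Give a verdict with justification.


τ IS a topology on X.

Axiom (T1): ∅ ∈ τ? Yes; X ∈ τ? Yes.
Axiom (T2/T3): check pairwise unions and intersections of members of τ.
All pairwise intersections and unions checked — each lies in τ. Therefore τ satisfies (T1), (T2), (T3): it IS a topology on X.


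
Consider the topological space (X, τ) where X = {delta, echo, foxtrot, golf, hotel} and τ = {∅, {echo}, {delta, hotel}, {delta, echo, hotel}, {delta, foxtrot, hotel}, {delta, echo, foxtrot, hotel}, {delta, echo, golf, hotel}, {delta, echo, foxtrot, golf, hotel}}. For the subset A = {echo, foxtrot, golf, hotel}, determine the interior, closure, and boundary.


int(A) = {echo}, cl(A) = {delta, echo, foxtrot, golf, hotel}, ∂A = {delta, foxtrot, golf, hotel}.

Closed sets in (X, τ) are complements of opens:
  closed(X, τ) = {∅, {foxtrot}, {golf}, {echo, golf}, {foxtrot, golf}, {echo, foxtrot, golf}, {delta, foxtrot, golf, hotel}, {delta, echo, foxtrot, golf, hotel}}.
int(A) = ⋃ {U ∈ τ : U ⊆ A}. Opens contained in A: ∅, {echo}.
Taking the union of these: int(A) = {echo}.
cl(A) = ⋂ {C closed : A ⊆ C}. Closed sets containing A: {delta, echo, foxtrot, golf, hotel}.
Intersecting these: cl(A) = {delta, echo, foxtrot, golf, hotel}.
∂A = cl(A) ∖ int(A) = {delta, echo, foxtrot, golf, hotel} ∖ {echo} = {delta, foxtrot, golf, hotel}.


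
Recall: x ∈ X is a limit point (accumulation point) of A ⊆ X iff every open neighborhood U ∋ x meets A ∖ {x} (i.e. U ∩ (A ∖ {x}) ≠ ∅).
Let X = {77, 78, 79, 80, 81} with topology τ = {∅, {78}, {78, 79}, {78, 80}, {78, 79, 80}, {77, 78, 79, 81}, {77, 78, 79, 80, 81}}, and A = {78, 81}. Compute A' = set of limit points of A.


A' = {77, 79, 80, 81}

For each x ∈ X, list the open sets U ∈ τ with x ∈ U, then check whether U ∩ (A ∖ {x}) ≠ ∅ for every such U.
  x = 77: opens ∋ x are {77, 78, 79, 81}, {77, 78, 79, 80, 81}; each meets A ∖ {77}, so x IS a limit point.
  x = 78: open {78} ∋ x has {78} ∩ (A ∖ {78}) = ∅, so x is NOT a limit point.
  x = 79: opens ∋ x are {78, 79}, {78, 79, 80}, {77, 78, 79, 81}, {77, 78, 79, 80, 81}; each meets A ∖ {79}, so x IS a limit point.
  x = 80: opens ∋ x are {78, 80}, {78, 79, 80}, {77, 78, 79, 80, 81}; each meets A ∖ {80}, so x IS a limit point.
  x = 81: opens ∋ x are {77, 78, 79, 81}, {77, 78, 79, 80, 81}; each meets A ∖ {81}, so x IS a limit point.
Collecting: A' = {77, 79, 80, 81}.


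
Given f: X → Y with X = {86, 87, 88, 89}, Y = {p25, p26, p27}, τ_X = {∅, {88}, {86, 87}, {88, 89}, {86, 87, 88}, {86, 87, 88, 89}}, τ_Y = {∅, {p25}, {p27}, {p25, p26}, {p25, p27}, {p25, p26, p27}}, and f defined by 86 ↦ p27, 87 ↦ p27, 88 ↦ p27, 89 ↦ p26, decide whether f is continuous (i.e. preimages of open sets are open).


f is NOT continuous.

Compute f^{-1}(U) for each U ∈ τ_Y:
  U = ∅: f^{-1}(U) = ∅ ∈ τ_X ✓.
  U = {p25}: f^{-1}(U) = ∅ ∈ τ_X ✓.
  U = {p27}: f^{-1}(U) = {86, 87, 88} ∈ τ_X ✓.
  U = {p25, p26}: f^{-1}(U) = {89} ∉ τ_X ✗.
  U = {p25, p27}: f^{-1}(U) = {86, 87, 88} ∈ τ_X ✓.
  U = {p25, p26, p27}: f^{-1}(U) = {86, 87, 88, 89} ∈ τ_X ✓.
Found U = {p25, p26} with f^{-1}(U) = {89} not in τ_X. Therefore f is NOT continuous.


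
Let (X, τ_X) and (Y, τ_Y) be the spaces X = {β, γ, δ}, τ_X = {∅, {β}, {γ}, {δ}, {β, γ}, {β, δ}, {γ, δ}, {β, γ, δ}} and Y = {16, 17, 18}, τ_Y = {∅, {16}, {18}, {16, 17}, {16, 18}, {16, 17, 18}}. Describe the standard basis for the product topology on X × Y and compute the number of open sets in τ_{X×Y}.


Basis B = {∅ × ∅, {β} × {16}, {β} × {18}, {γ} × {16}, {γ} × {18}, {δ} × {16}, {δ} × {18}, {β} × {16, 17}, {β} × {16, 18}, {β, γ} × {16}, {β, δ} × {16}, {β, γ} × {18}, {β, δ} × {18}, {γ} × {16, 17}, {γ} × {16, 18}, {γ, δ} × {16}, {γ, δ} × {18}, {δ} × {16, 17}, {δ} × {16, 18}, {β} × {16, 17, 18}, {β, γ, δ} × {16}, {β, γ, δ} × {18}, {γ} × {16, 17, 18}, {δ} × {16, 17, 18}, {β, γ} × {16, 17}, {β, δ} × {16, 17}, {β, γ} × {16, 18}, {β, δ} × {16, 18}, {γ, δ} × {16, 17}, {γ, δ} × {16, 18}, {β, γ} × {16, 17, 18}, {β, δ} × {16, 17, 18}, {β, γ, δ} × {16, 17}, {β, γ, δ} × {16, 18}, {γ, δ} × {16, 17, 18}, {β, γ, δ} × {16, 17, 18}}; |τ_{X×Y}| = 216.

Enumerate products U × V with U ∈ τ_X, V ∈ τ_Y (deduplicated):
  ∅ × ∅ = {} (∅)
  {β} × {16} = {(β,16)}
  {β} × {18} = {(β,18)}
  {γ} × {16} = {(γ,16)}
  {γ} × {18} = {(γ,18)}
  {δ} × {16} = {(δ,16)}
  {δ} × {18} = {(δ,18)}
  {β} × {16, 17} = {(β,16), (β,17)}
  {β} × {16, 18} = {(β,16), (β,18)}
  {β, γ} × {16} = {(β,16), (γ,16)}
  {β, δ} × {16} = {(β,16), (δ,16)}
  {β, γ} × {18} = {(β,18), (γ,18)}
  {β, δ} × {18} = {(β,18), (δ,18)}
  {γ} × {16, 17} = {(γ,16), (γ,17)}
  {γ} × {16, 18} = {(γ,16), (γ,18)}
  {γ, δ} × {16} = {(γ,16), (δ,16)}
  {γ, δ} × {18} = {(γ,18), (δ,18)}
  {δ} × {16, 17} = {(δ,16), (δ,17)}
  {δ} × {16, 18} = {(δ,16), (δ,18)}
  {β} × {16, 17, 18} = {(β,16), (β,17), (β,18)}
  {β, γ, δ} × {16} = {(β,16), (γ,16), (δ,16)}
  {β, γ, δ} × {18} = {(β,18), (γ,18), (δ,18)}
  {γ} × {16, 17, 18} = {(γ,16), (γ,17), (γ,18)}
  {δ} × {16, 17, 18} = {(δ,16), (δ,17), (δ,18)}
  {β, γ} × {16, 17} = {(β,16), (β,17), (γ,16), (γ,17)}
  {β, δ} × {16, 17} = {(β,16), (β,17), (δ,16), (δ,17)}
  {β, γ} × {16, 18} = {(β,16), (β,18), (γ,16), (γ,18)}
  {β, δ} × {16, 18} = {(β,16), (β,18), (δ,16), (δ,18)}
  {γ, δ} × {16, 17} = {(γ,16), (γ,17), (δ,16), (δ,17)}
  {γ, δ} × {16, 18} = {(γ,16), (γ,18), (δ,16), (δ,18)}
  {β, γ} × {16, 17, 18} = {(β,16), (β,17), (β,18), (γ,16), (γ,17), (γ,18)}
  {β, δ} × {16, 17, 18} = {(β,16), (β,17), (β,18), (δ,16), (δ,17), (δ,18)}
  {β, γ, δ} × {16, 17} = {(β,16), (β,17), (γ,16), (γ,17), (δ,16), (δ,17)}
  {β, γ, δ} × {16, 18} = {(β,16), (β,18), (γ,16), (γ,18), (δ,16), (δ,18)}
  {γ, δ} × {16, 17, 18} = {(γ,16), (γ,17), (γ,18), (δ,16), (δ,17), (δ,18)}
  {β, γ, δ} × {16, 17, 18} = {(β,16), (β,17), (β,18), (γ,16), (γ,17), (γ,18), (δ,16), (δ,17), (δ,18)}
These 36 distinct sets form the basis B.
Close under arbitrary unions to get τ_{X×Y}; counting gives |τ_{X×Y}| = 216.


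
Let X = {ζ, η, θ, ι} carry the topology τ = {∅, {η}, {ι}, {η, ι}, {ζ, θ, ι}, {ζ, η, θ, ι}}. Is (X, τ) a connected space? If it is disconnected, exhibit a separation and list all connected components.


(X, τ) is disconnected; components = [{η}, {ζ, θ, ι}].

Find clopen sets (U ∈ τ with X ∖ U ∈ τ):
  U = ∅, X ∖ U = {ζ, η, θ, ι} — both open, so U is clopen.
  U = {η}, X ∖ U = {ζ, θ, ι} — both open, so U is clopen.
  U = {ζ, θ, ι}, X ∖ U = {η} — both open, so U is clopen.
  U = {ζ, η, θ, ι}, X ∖ U = ∅ — both open, so U is clopen.
Nontrivial clopen(s) exist: e.g. {η}. So (X, τ) is disconnected.
Compute connected components by grouping points that agree on all clopens:
  component: {η}
  component: {ζ, θ, ι}


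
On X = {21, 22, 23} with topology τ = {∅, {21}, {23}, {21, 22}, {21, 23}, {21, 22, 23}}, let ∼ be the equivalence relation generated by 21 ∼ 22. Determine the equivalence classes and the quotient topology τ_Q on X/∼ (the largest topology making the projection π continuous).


X/∼ = {[21=22], [23]}; |τ_Q| = 4.

Equivalence classes: [21=22], [23].
Quotient map π: X → X/∼ sends 21 ↦ [21=22], 22 ↦ [21=22], 23 ↦ [23].
For each subset V ⊆ X/∼, compute π^{-1}(V) ⊆ X and check whether π^{-1}(V) ∈ τ. V is open in τ_Q iff π^{-1}(V) ∈ τ.
  V = {}: π^{-1}(V) = ∅ ∈ τ ✓.
  V = {[21=22]}: π^{-1}(V) = {21, 22} ∈ τ ✓.
  V = {[23]}: π^{-1}(V) = {23} ∈ τ ✓.
  V = {[21=22], [23]}: π^{-1}(V) = {21, 22, 23} ∈ τ ✓.
Open sets in the quotient: τ_Q = {{}, {[21=22]}, {[23]}, {[21=22], [23]}} (4 elements).


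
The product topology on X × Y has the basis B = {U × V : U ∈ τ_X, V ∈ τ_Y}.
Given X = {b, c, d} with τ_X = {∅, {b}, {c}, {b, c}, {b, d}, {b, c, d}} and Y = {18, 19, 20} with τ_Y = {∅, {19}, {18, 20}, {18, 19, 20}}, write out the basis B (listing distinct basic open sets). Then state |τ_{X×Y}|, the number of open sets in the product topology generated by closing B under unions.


Basis B = {∅ × ∅, {b} × {19}, {c} × {19}, {b} × {18, 20}, {b, c} × {19}, {b, d} × {19}, {c} × {18, 20}, {b} × {18, 19, 20}, {b, c, d} × {19}, {c} × {18, 19, 20}, {b, c} × {18, 20}, {b, d} × {18, 20}, {b, c} × {18, 19, 20}, {b, d} × {18, 19, 20}, {b, c, d} × {18, 20}, {b, c, d} × {18, 19, 20}}; |τ_{X×Y}| = 36.

Enumerate products U × V with U ∈ τ_X, V ∈ τ_Y (deduplicated):
  ∅ × ∅ = {} (∅)
  {b} × {19} = {(b,19)}
  {c} × {19} = {(c,19)}
  {b} × {18, 20} = {(b,18), (b,20)}
  {b, c} × {19} = {(b,19), (c,19)}
  {b, d} × {19} = {(b,19), (d,19)}
  {c} × {18, 20} = {(c,18), (c,20)}
  {b} × {18, 19, 20} = {(b,18), (b,19), (b,20)}
  {b, c, d} × {19} = {(b,19), (c,19), (d,19)}
  {c} × {18, 19, 20} = {(c,18), (c,19), (c,20)}
  {b, c} × {18, 20} = {(b,18), (b,20), (c,18), (c,20)}
  {b, d} × {18, 20} = {(b,18), (b,20), (d,18), (d,20)}
  {b, c} × {18, 19, 20} = {(b,18), (b,19), (b,20), (c,18), (c,19), (c,20)}
  {b, d} × {18, 19, 20} = {(b,18), (b,19), (b,20), (d,18), (d,19), (d,20)}
  {b, c, d} × {18, 20} = {(b,18), (b,20), (c,18), (c,20), (d,18), (d,20)}
  {b, c, d} × {18, 19, 20} = {(b,18), (b,19), (b,20), (c,18), (c,19), (c,20), (d,18), (d,19), (d,20)}
These 16 distinct sets form the basis B.
Close under arbitrary unions to get τ_{X×Y}; counting gives |τ_{X×Y}| = 36.


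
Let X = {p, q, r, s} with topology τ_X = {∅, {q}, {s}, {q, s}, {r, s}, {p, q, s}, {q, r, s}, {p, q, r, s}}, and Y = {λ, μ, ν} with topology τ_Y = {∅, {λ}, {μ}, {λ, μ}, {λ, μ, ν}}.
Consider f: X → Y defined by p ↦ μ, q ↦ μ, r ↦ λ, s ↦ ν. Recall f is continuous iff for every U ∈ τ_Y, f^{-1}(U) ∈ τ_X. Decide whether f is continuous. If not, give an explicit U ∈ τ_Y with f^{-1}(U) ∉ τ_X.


f is NOT continuous.

Compute f^{-1}(U) for each U ∈ τ_Y:
  U = ∅: f^{-1}(U) = ∅ ∈ τ_X ✓.
  U = {λ}: f^{-1}(U) = {r} ∉ τ_X ✗.
  U = {μ}: f^{-1}(U) = {p, q} ∉ τ_X ✗.
  U = {λ, μ}: f^{-1}(U) = {p, q, r} ∉ τ_X ✗.
  U = {λ, μ, ν}: f^{-1}(U) = {p, q, r, s} ∈ τ_X ✓.
Found U = {λ} with f^{-1}(U) = {r} not in τ_X. Therefore f is NOT continuous.


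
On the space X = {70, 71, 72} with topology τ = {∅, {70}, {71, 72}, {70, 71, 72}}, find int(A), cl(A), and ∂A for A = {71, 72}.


int(A) = {71, 72}, cl(A) = {71, 72}, ∂A = ∅.

Closed sets in (X, τ) are complements of opens:
  closed(X, τ) = {∅, {70}, {71, 72}, {70, 71, 72}}.
int(A) = ⋃ {U ∈ τ : U ⊆ A}. Opens contained in A: ∅, {71, 72}.
Taking the union of these: int(A) = {71, 72}.
cl(A) = ⋂ {C closed : A ⊆ C}. Closed sets containing A: {71, 72}, {70, 71, 72}.
Intersecting these: cl(A) = {71, 72}.
∂A = cl(A) ∖ int(A) = {71, 72} ∖ {71, 72} = ∅.


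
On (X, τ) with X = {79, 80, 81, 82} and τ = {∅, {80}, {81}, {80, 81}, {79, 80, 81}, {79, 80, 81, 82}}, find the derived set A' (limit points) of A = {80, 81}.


A' = {79, 82}

For each x ∈ X, list the open sets U ∈ τ with x ∈ U, then check whether U ∩ (A ∖ {x}) ≠ ∅ for every such U.
  x = 79: opens ∋ x are {79, 80, 81}, {79, 80, 81, 82}; each meets A ∖ {79}, so x IS a limit point.
  x = 80: open {80} ∋ x has {80} ∩ (A ∖ {80}) = ∅, so x is NOT a limit point.
  x = 81: open {81} ∋ x has {81} ∩ (A ∖ {81}) = ∅, so x is NOT a limit point.
  x = 82: opens ∋ x are {79, 80, 81, 82}; each meets A ∖ {82}, so x IS a limit point.
Collecting: A' = {79, 82}.
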